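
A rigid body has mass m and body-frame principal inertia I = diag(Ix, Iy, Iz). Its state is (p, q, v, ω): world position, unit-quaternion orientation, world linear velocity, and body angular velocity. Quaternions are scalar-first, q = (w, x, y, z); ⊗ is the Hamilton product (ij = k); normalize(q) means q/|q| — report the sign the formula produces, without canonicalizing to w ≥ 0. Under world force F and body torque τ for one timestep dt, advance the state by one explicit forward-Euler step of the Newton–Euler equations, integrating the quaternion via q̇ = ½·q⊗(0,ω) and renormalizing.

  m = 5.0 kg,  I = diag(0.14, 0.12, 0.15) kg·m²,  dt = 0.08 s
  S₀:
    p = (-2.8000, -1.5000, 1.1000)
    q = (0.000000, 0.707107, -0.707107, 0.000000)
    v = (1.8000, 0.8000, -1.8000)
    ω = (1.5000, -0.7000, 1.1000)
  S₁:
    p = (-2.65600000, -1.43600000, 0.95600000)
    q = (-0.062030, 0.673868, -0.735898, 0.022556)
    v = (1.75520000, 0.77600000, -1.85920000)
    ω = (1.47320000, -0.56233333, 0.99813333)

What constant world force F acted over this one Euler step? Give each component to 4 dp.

F = (-2.8000, -1.5000, -3.7000)

velocity change Δv = (-0.04480000, -0.02400000, -0.05920000)
m·(v₁−v₀)/dt = (-2.8000, -1.5000, -3.7000)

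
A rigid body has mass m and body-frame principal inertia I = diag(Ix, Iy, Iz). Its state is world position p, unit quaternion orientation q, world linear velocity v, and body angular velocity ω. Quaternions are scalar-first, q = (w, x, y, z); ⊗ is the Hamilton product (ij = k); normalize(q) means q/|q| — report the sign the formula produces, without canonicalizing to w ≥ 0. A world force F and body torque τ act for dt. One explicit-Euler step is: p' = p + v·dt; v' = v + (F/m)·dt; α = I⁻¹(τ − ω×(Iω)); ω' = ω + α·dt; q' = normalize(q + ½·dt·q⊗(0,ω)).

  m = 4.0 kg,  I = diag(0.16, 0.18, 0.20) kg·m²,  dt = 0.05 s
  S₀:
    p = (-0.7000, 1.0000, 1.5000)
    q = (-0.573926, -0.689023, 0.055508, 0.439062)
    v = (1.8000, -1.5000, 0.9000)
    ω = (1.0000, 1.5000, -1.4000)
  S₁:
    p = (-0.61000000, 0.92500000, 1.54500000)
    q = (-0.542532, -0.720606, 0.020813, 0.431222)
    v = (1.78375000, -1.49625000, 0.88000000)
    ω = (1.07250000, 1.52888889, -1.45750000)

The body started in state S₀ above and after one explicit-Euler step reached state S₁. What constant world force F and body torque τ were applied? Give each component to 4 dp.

F = (-1.3000, 0.3000, -1.6000)
τ = (0.1900, 0.1600, -0.2000)

Δv = v₁−v₀ = (-0.01625000, 0.00375000, -0.02000000)
F = m·Δv/dt = (-1.3000, 0.3000, -1.6000)
Δω = ω₁−ω₀ = (0.07250000, 0.02888889, -0.05750000)
applied torque τ = (0.1900, 0.1600, -0.2000)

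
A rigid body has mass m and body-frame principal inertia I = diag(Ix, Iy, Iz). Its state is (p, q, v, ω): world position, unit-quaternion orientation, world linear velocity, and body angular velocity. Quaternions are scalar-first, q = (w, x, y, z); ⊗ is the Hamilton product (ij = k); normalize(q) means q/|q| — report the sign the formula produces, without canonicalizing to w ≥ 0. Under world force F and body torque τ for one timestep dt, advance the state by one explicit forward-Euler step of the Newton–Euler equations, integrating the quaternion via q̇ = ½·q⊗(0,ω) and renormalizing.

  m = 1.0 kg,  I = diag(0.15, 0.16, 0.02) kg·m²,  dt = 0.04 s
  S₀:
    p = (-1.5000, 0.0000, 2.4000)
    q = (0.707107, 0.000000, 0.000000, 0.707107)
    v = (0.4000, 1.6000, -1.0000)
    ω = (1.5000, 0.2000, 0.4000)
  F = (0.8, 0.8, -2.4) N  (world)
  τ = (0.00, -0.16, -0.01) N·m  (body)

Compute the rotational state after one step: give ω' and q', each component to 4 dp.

ω' = (1.5030, 0.1405, 0.3740)
q' = (0.7011, 0.0184, 0.0240, 0.7124)

gyro term ω×Iω = (-0.0112, 0.0780, 0.0030)
(τ − ω×Iω)/I = (0.0747, -1.4875, -0.6500)
ω' = ω + α·dt = (1.5030, 0.1405, 0.3740)
Hamilton product q⊗(0,ω) = (-0.2828428, 0.9192391, 1.2020819, 0.2828428)
updated quaternion q' = (0.7011, 0.0184, 0.0240, 0.7124)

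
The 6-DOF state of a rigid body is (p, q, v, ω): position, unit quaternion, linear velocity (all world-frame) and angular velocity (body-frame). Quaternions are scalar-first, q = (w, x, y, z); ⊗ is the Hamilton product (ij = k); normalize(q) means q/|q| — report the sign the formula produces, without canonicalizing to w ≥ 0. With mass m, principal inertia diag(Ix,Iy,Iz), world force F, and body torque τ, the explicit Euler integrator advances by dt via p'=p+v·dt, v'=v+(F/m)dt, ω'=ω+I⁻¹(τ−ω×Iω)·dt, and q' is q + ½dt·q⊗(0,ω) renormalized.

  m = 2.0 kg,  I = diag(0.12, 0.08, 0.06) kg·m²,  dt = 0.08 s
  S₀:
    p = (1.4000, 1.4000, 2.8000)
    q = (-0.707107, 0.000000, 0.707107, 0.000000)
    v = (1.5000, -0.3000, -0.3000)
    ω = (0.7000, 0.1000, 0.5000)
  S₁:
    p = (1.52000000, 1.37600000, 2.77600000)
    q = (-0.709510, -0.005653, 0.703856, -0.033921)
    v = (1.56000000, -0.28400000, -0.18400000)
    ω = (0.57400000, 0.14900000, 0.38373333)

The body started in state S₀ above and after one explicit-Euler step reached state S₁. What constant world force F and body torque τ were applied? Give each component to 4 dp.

Δω = ω₁−ω₀ = (-0.12600000, 0.04900000, -0.11626667)
ω₀×(Iω₀) = (-0.0010, 0.0210, -0.0028)
applied torque τ = (-0.1900, 0.0700, -0.0900)
velocity change Δv = (0.06000000, 0.01600000, 0.11600000)
F = m·Δv/dt = (1.5000, 0.4000, 2.9000)

F = (1.5000, 0.4000, 2.9000)
τ = (-0.1900, 0.0700, -0.0900)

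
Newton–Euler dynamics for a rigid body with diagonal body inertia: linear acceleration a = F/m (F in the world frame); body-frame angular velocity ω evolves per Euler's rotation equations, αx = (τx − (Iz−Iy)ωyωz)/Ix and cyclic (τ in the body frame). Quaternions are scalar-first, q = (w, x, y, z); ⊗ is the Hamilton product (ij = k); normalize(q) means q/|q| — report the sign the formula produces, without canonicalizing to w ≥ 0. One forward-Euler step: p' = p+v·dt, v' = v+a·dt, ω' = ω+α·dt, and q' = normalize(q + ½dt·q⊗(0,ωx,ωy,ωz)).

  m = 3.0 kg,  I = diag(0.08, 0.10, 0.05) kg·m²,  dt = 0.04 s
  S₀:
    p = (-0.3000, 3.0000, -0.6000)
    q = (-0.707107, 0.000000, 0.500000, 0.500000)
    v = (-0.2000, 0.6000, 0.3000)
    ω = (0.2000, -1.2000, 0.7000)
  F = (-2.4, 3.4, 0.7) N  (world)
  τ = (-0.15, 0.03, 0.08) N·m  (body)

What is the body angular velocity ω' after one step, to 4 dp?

ω' = (0.1040, -1.1897, 0.7678)

angular accel α = (-2.4000, 0.2580, 1.6960)
ω' = ω + α·dt = (0.1040, -1.1897, 0.7678)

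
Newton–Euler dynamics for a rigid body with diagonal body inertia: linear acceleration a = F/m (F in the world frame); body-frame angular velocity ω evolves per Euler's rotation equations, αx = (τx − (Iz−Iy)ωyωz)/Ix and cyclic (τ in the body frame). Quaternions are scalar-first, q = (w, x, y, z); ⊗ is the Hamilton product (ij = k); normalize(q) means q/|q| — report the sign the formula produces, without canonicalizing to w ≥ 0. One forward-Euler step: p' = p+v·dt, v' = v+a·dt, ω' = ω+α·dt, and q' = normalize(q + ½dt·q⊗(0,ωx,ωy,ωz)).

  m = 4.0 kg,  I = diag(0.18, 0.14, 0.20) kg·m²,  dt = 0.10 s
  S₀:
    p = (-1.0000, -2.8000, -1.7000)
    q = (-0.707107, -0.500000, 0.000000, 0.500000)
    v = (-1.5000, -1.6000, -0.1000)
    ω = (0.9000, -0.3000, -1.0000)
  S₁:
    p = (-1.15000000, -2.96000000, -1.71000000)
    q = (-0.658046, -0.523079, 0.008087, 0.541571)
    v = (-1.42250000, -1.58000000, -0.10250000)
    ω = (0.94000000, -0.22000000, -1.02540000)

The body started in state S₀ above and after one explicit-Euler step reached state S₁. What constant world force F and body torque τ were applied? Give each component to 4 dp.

F = (3.1000, 0.8000, -0.1000)
τ = (0.0900, 0.1300, -0.0400)

Δω = ω₁−ω₀ = (0.04000000, 0.08000000, -0.02540000)
gyro term ω₀×Iω₀ = (0.0180, 0.0180, 0.0108)
I·α + gyro = (0.0900, 0.1300, -0.0400)
velocity change Δv = (0.07750000, 0.02000000, -0.00250000)
applied force F = (3.1000, 0.8000, -0.1000)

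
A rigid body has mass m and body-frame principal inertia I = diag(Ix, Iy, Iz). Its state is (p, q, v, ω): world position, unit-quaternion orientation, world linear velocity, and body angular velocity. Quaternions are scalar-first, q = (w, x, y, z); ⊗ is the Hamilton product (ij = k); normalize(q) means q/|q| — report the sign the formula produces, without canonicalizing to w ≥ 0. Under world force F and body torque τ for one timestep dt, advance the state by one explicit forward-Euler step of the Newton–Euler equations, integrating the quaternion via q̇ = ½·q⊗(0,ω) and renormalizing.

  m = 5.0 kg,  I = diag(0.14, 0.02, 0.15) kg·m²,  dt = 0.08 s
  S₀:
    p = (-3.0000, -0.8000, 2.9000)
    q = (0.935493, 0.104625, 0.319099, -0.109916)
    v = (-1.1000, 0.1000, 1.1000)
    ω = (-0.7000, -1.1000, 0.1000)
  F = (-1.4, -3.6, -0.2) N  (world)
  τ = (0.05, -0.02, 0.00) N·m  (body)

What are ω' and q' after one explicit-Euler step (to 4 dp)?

gyro term ω×Iω = (-0.0143, 0.0007, -0.0924)
angular accel α = (0.4593, -1.0350, 0.6160)
new body rate ω' = (-0.6633, -1.1828, 0.1493)
2q̇ = q⊗(0,ω) = (0.4352380, -0.7438428, -0.9625636, 0.2018311)
q' = normalize(q + ½dt·q⊗(0,ω)) = (0.9516, 0.0748, 0.2802, -0.1017)

ω' = (-0.6633, -1.1828, 0.1493)
q' = (0.9516, 0.0748, 0.2802, -0.1017)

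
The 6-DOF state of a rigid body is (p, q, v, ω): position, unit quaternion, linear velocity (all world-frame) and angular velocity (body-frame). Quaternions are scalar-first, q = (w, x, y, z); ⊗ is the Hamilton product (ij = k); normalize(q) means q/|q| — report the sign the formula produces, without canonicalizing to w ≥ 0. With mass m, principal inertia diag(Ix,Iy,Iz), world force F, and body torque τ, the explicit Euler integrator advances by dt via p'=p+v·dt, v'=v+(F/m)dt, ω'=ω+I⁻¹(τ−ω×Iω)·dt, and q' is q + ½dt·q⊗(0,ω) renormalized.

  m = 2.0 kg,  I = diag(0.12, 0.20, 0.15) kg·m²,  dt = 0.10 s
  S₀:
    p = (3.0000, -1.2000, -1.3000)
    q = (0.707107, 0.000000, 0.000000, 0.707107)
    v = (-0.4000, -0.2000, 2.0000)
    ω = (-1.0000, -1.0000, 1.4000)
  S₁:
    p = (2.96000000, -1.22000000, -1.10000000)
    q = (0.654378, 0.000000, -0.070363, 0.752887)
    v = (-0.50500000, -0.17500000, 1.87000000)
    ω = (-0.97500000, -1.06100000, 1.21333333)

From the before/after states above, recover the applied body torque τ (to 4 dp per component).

ω₁ − ω₀ = (0.02500000, -0.06100000, -0.18666667)
ω₀×(Iω₀) = (0.0700, 0.0420, 0.0800)
τ = I·(Δω/dt) + ω₀×(Iω₀) = (0.1000, -0.0800, -0.2000)

τ = (0.1000, -0.0800, -0.2000)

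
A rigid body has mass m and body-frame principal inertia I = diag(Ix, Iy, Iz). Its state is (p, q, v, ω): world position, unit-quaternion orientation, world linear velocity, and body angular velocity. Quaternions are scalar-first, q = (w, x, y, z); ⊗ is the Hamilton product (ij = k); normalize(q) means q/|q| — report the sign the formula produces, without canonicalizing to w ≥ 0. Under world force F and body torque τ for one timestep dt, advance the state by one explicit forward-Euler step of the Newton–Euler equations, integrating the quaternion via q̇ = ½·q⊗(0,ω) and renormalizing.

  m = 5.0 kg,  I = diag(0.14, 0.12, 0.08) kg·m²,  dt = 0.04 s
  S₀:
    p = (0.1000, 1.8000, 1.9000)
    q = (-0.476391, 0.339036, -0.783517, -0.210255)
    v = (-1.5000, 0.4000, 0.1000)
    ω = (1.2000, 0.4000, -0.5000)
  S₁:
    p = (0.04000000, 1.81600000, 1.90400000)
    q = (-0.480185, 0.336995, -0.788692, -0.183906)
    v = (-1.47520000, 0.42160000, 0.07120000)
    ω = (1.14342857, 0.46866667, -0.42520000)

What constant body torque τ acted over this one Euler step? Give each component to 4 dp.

Δω = ω₁−ω₀ = (-0.05657143, 0.06866667, 0.07480000)
I·α + gyro = (-0.1900, 0.1700, 0.1400)

τ = (-0.1900, 0.1700, 0.1400)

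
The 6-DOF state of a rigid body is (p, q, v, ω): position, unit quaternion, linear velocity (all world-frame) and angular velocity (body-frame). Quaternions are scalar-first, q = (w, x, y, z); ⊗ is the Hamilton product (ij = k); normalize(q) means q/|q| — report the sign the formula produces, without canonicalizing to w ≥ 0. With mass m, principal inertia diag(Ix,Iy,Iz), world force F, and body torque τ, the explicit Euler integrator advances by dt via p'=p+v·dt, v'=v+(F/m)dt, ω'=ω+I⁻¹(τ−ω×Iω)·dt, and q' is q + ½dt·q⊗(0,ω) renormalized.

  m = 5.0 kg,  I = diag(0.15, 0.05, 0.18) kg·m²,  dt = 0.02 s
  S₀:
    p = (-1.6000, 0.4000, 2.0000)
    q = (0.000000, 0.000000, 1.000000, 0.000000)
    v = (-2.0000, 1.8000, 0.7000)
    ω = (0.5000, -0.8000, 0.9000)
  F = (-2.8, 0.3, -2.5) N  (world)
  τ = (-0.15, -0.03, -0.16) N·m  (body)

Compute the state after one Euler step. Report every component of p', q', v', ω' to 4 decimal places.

a = (-0.5600, 0.0600, -0.5000)
p' = p + v·dt = (-1.6400, 0.4360, 2.0140)
new velocity v' = (-2.0112, 1.8012, 0.6900)
precession coupling ω×(Iω) = (-0.0936, -0.0135, 0.0400)
α = I⁻¹(τ − ω×Iω) = (-0.3760, -0.3300, -1.1111)
ω + α·dt = (0.4925, -0.8066, 0.8778)
Hamilton product q⊗(0,ω) = (0.8000000, 0.9000000, 0.0000000, -0.5000000)
q + ½dt·q⊗(0,ω), renormalized = (0.0080, 0.0090, 0.9999, -0.0050)

p' = (-1.6400, 0.4360, 2.0140)
q' = (0.0080, 0.0090, 0.9999, -0.0050)
v' = (-2.0112, 1.8012, 0.6900)
ω' = (0.4925, -0.8066, 0.8778)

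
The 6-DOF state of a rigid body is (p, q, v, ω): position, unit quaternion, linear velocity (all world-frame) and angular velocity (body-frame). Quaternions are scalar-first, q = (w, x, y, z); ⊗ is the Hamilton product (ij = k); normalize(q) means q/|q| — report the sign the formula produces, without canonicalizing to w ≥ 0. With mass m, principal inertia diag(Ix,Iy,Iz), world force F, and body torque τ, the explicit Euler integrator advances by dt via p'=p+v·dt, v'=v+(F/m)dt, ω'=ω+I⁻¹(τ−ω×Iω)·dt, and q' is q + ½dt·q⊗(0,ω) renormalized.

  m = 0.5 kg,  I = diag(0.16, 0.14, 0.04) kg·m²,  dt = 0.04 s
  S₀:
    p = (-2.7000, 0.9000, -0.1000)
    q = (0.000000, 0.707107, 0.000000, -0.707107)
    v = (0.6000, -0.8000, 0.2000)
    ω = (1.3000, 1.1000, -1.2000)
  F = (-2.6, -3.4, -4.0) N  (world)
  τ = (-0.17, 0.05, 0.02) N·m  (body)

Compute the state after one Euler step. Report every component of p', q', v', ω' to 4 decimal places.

p' = (-2.6760, 0.8680, -0.0920)
q' = (-0.0353, 0.7220, -0.0014, -0.6910)
v' = (0.3920, -1.0720, -0.1200)
ω' = (1.2245, 1.1678, -1.1514)

linear accel F/m = (-5.2000, -6.8000, -8.0000)
p + v·dt = (-2.6760, 0.8680, -0.0920)
v + (F/m)dt = (0.3920, -1.0720, -0.1200)
gyro term ω×Iω = (0.1320, -0.1872, -0.0286)
(τ − ω×Iω)/I = (-1.8875, 1.6943, 1.2150)
ω' = ω + α·dt = (1.2245, 1.1678, -1.1514)
q⊗(0,ω) = (-1.7677675, 0.7778177, -0.0707107, 0.7778177)
updated quaternion q' = (-0.0353, 0.7220, -0.0014, -0.6910)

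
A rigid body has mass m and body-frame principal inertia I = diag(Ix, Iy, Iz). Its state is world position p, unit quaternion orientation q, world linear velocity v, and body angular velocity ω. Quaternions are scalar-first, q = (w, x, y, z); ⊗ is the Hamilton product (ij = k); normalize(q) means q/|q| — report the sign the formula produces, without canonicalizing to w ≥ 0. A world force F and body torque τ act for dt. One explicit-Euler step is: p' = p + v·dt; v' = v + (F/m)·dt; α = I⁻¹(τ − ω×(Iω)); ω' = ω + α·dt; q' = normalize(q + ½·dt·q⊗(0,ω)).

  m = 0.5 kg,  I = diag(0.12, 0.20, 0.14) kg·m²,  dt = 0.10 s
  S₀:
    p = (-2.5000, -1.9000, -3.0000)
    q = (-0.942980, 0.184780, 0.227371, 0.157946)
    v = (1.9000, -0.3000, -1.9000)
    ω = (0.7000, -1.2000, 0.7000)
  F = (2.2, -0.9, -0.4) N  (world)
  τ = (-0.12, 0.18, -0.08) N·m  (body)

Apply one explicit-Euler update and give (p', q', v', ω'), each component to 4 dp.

precession coupling ω×(Iω) = (0.0504, -0.0098, -0.0672)
angular accel α = (-1.4200, 0.9490, -0.0914)
new body rate ω' = (0.5580, -1.1051, 0.6909)
q⊗(0,ω) = (0.0329370, -0.3113911, 1.1127922, -1.0409817)
q + ½dt·q⊗(0,ω), renormalized = (-0.9385, 0.1687, 0.2822, 0.1056)
p' = p + v·dt = (-2.3100, -1.9300, -3.1900)
v + (F/m)dt = (2.3400, -0.4800, -1.9800)

p' = (-2.3100, -1.9300, -3.1900)
q' = (-0.9385, 0.1687, 0.2822, 0.1056)
v' = (2.3400, -0.4800, -1.9800)
ω' = (0.5580, -1.1051, 0.6909)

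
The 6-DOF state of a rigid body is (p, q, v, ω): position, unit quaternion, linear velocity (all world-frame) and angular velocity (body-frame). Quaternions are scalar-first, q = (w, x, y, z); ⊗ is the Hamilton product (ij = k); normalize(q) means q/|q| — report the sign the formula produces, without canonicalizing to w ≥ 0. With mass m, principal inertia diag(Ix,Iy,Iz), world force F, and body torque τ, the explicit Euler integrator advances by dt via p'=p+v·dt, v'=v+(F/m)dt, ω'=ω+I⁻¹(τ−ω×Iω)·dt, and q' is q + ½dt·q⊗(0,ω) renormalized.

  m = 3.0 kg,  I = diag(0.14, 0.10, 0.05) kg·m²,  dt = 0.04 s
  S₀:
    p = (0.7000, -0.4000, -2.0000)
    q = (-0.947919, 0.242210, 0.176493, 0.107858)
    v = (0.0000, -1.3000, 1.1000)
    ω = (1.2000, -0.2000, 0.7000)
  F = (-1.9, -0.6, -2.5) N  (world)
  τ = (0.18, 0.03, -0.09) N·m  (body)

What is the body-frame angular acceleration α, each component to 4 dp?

precession coupling ω×(Iω) = (0.0070, 0.0756, 0.0096)
angular accel α = (1.2357, -0.4560, -1.9920)

α = (1.2357, -0.4560, -1.9920)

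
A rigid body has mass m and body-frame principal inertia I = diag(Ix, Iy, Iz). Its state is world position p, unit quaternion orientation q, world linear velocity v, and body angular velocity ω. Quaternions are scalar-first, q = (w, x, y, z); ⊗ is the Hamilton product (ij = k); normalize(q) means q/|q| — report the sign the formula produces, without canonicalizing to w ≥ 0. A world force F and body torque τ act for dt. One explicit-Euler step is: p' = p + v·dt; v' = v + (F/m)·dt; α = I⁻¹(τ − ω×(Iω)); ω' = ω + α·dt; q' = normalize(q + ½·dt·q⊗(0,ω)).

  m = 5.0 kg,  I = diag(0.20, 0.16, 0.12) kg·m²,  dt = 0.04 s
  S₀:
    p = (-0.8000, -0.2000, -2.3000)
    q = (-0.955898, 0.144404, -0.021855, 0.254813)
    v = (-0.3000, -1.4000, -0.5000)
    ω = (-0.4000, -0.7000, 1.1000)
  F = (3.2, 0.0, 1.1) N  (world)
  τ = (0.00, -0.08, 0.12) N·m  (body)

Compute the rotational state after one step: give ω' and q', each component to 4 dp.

precession coupling ω×(Iω) = (0.0308, -0.0352, -0.0112)
α = I⁻¹(τ − ω×Iω) = (-0.1540, -0.2800, 1.0933)
new body rate ω' = (-0.4062, -0.7112, 1.1437)
q⊗(0,ω) = (-0.2378312, 0.5366878, 0.4083590, -1.1613126)
q + ½dt·q⊗(0,ω), renormalized = (-0.9603, 0.1551, -0.0137, 0.2315)

ω' = (-0.4062, -0.7112, 1.1437)
q' = (-0.9603, 0.1551, -0.0137, 0.2315)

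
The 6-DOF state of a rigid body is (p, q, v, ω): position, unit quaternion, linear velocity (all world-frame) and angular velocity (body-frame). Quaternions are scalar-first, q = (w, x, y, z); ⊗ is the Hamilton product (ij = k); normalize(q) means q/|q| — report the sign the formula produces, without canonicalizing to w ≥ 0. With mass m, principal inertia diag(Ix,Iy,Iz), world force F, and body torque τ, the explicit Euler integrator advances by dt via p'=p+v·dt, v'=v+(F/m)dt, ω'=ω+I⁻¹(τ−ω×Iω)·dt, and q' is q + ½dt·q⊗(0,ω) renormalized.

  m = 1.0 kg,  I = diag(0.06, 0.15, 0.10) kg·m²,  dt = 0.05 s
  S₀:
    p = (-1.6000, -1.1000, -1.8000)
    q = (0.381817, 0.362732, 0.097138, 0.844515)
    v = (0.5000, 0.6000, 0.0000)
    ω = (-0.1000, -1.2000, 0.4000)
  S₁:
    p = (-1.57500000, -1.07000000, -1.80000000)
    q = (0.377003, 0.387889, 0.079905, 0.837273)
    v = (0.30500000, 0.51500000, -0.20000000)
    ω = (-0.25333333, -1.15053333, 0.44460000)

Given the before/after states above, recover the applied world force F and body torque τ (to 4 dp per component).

F = (-3.9000, -1.7000, -4.0000)
τ = (-0.1600, 0.1500, 0.1000)

rate change Δω = (-0.15333333, 0.04946667, 0.04460000)
I·α + gyro = (-0.1600, 0.1500, 0.1000)
v₁ − v₀ = (-0.19500000, -0.08500000, -0.20000000)
applied force F = (-3.9000, -1.7000, -4.0000)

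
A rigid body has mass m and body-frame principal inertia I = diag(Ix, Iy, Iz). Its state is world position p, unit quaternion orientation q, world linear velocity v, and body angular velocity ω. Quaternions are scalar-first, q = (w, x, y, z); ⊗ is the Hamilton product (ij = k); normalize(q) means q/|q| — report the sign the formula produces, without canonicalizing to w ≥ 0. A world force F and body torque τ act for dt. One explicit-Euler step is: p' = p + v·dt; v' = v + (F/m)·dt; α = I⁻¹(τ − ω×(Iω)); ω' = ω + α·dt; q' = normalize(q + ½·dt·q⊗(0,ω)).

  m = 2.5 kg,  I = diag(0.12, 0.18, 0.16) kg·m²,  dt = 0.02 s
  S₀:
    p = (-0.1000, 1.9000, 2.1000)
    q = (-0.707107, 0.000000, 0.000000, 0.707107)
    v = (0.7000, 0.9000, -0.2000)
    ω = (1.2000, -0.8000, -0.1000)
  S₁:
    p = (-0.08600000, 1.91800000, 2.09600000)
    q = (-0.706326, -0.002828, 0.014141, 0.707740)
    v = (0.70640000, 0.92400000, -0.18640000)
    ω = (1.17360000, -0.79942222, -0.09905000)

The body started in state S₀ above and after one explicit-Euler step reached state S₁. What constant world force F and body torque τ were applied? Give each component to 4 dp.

Δω = ω₁−ω₀ = (-0.02640000, 0.00057778, 0.00095000)
gyro term ω₀×Iω₀ = (-0.0016, 0.0048, -0.0576)
τ = I·(Δω/dt) + ω₀×(Iω₀) = (-0.1600, 0.0100, -0.0500)
Δv = v₁−v₀ = (0.00640000, 0.02400000, 0.01360000)
F = m·Δv/dt = (0.8000, 3.0000, 1.7000)

F = (0.8000, 3.0000, 1.7000)
τ = (-0.1600, 0.0100, -0.0500)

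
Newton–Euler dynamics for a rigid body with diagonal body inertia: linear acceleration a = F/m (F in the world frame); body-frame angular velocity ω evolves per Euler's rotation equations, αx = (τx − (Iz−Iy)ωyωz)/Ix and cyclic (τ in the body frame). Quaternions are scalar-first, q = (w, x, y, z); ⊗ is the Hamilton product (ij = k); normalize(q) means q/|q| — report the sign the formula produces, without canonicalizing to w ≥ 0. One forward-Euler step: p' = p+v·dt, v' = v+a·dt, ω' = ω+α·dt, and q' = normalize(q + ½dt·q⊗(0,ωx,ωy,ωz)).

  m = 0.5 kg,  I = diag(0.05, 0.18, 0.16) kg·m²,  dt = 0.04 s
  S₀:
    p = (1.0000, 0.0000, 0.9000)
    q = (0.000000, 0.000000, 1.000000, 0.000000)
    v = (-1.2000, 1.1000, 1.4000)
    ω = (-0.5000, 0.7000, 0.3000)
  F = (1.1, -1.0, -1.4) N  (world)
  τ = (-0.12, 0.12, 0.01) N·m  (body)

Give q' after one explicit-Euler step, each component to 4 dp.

Hamilton product q⊗(0,ω) = (-0.7000000, 0.3000000, 0.0000000, 0.5000000)
updated quaternion q' = (-0.0140, 0.0060, 0.9998, 0.0100)

q' = (-0.0140, 0.0060, 0.9998, 0.0100)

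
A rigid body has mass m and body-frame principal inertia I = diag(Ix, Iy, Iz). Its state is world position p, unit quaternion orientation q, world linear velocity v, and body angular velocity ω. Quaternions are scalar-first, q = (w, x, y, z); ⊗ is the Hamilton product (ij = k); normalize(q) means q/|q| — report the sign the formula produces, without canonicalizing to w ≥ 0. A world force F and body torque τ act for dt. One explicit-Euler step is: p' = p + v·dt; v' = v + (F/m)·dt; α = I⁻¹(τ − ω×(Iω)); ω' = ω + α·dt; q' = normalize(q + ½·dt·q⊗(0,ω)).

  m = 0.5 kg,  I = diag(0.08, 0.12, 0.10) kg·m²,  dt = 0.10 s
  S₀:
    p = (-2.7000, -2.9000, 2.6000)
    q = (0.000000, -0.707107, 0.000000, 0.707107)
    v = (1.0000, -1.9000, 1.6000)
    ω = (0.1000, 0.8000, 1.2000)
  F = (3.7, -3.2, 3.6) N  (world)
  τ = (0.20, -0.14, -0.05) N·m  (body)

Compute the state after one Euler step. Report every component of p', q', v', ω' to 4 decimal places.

p' = (-2.6000, -3.0900, 2.7600)
q' = (-0.0388, -0.7335, 0.0458, 0.6771)
v' = (1.7400, -2.5400, 2.3200)
ω' = (0.3740, 0.6853, 1.1468)

p + v·dt = (-2.6000, -3.0900, 2.7600)
new velocity v' = (1.7400, -2.5400, 2.3200)
α = I⁻¹(τ − ω×Iω) = (2.7400, -1.1467, -0.5320)
ω' = ω + α·dt = (0.3740, 0.6853, 1.1468)
2q̇ = q⊗(0,ω) = (-0.7778177, -0.5656856, 0.9192391, -0.5656856)
q + ½dt·q⊗(0,ω), renormalized = (-0.0388, -0.7335, 0.0458, 0.6771)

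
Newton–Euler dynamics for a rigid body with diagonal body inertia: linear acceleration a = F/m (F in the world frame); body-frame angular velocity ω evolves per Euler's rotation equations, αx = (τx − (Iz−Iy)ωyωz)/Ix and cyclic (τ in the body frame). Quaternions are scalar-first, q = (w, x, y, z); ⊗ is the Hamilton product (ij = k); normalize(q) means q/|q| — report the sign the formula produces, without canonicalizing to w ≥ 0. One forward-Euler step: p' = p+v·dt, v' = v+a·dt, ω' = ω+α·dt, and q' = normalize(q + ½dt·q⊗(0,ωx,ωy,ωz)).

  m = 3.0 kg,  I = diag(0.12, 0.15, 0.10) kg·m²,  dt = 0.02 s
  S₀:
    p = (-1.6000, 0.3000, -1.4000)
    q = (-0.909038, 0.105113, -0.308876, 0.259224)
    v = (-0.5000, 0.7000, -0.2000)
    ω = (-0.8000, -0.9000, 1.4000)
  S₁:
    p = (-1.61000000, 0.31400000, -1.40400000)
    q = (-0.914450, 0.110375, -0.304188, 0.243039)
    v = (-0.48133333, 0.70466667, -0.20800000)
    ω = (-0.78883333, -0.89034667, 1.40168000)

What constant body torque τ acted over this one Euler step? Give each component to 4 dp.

τ = (0.1300, 0.0500, 0.0300)

ω₁ − ω₀ = (0.01116667, 0.00965333, 0.00168000)
applied torque τ = (0.1300, 0.0500, 0.0300)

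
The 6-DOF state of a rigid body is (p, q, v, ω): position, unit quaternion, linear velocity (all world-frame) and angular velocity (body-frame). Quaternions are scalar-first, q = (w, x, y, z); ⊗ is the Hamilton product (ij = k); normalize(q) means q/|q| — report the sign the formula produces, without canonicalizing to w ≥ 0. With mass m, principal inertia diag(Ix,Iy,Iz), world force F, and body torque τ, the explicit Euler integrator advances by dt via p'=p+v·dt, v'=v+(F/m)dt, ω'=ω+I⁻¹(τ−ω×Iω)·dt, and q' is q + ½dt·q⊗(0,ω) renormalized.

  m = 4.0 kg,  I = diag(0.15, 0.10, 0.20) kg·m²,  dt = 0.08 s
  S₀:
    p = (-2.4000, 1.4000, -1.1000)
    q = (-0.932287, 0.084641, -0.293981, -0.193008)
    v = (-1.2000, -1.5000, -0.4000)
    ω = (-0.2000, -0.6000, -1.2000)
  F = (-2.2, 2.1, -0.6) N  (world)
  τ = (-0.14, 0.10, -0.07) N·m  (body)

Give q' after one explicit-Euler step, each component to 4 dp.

q⊗(0,ω) = (-0.3910700, 0.4234298, 0.6995430, 1.0091636)
q + ½dt·q⊗(0,ω), renormalized = (-0.9465, 0.1014, -0.2656, -0.1524)

q' = (-0.9465, 0.1014, -0.2656, -0.1524)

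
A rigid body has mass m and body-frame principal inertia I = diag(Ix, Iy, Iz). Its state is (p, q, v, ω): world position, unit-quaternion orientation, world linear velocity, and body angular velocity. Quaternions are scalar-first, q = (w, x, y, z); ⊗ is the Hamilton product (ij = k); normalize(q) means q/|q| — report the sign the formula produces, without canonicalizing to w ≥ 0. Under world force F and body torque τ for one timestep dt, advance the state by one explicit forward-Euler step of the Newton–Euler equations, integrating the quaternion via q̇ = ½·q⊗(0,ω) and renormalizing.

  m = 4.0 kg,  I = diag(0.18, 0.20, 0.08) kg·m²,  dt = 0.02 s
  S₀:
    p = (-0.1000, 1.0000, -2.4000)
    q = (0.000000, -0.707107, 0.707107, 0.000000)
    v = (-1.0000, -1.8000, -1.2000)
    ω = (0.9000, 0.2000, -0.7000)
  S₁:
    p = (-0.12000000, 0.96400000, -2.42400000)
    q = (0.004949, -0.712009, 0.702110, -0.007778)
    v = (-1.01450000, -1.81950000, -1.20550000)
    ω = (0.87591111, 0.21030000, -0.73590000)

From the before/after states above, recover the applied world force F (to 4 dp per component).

F = (-2.9000, -3.9000, -1.1000)

v₁ − v₀ = (-0.01450000, -0.01950000, -0.00550000)
m·(v₁−v₀)/dt = (-2.9000, -3.9000, -1.1000)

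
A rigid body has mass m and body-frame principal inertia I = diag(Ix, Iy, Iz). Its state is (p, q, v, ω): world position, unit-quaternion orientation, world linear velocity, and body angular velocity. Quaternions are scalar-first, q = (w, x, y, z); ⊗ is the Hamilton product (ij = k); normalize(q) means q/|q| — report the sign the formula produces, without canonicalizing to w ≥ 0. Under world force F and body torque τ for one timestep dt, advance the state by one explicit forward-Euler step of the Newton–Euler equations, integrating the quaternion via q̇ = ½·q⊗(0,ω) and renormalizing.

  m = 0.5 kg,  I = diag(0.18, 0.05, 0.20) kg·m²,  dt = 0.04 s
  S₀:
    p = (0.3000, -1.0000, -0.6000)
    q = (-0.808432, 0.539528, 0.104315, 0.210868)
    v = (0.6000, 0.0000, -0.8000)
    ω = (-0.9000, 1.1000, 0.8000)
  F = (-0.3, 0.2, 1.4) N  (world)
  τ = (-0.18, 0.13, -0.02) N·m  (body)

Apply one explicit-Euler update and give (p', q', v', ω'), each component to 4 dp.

a = (-0.6000, 0.4000, 2.8000)
new position p' = (0.3240, -1.0000, -0.6320)
v + (F/m)dt = (0.5760, 0.0160, -0.6880)
α = I⁻¹(τ − ω×Iω) = (-1.7333, 2.3120, -0.7435)
ω' = ω + α·dt = (-0.9693, 1.1925, 0.7703)
Hamilton product q⊗(0,ω) = (0.2021343, 0.5790860, -1.5106788, 0.0406187)
q' = normalize(q + ½dt·q⊗(0,ω)) = (-0.8040, 0.5508, 0.0741, 0.2116)

p' = (0.3240, -1.0000, -0.6320)
q' = (-0.8040, 0.5508, 0.0741, 0.2116)
v' = (0.5760, 0.0160, -0.6880)
ω' = (-0.9693, 1.1925, 0.7703)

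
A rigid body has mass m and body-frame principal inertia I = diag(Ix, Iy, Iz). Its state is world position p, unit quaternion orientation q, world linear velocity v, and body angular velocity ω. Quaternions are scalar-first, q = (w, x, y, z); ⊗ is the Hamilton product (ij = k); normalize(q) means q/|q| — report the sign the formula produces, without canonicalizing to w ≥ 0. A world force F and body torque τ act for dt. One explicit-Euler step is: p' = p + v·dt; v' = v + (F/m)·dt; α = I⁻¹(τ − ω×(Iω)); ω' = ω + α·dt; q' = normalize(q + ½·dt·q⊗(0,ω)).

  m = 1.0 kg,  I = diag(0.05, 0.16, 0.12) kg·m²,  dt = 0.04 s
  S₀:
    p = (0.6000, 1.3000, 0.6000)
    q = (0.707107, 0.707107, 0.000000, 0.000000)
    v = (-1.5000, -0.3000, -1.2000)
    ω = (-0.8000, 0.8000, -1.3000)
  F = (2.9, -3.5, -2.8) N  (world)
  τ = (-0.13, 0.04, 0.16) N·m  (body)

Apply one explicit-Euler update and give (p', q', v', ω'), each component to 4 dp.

a = (2.9000, -3.5000, -2.8000)
p' = p + v·dt = (0.5400, 1.2880, 0.5520)
v + (F/m)dt = (-1.3840, -0.4400, -1.3120)
angular accel α = (-3.4320, 0.7050, 1.9200)
ω' = ω + α·dt = (-0.9373, 0.8282, -1.2232)
2q̇ = q⊗(0,ω) = (0.5656856, -0.5656856, 1.4849247, -0.3535535)
q' = normalize(q + ½dt·q⊗(0,ω)) = (0.7180, 0.6954, 0.0297, -0.0071)

p' = (0.5400, 1.2880, 0.5520)
q' = (0.7180, 0.6954, 0.0297, -0.0071)
v' = (-1.3840, -0.4400, -1.3120)
ω' = (-0.9373, 0.8282, -1.2232)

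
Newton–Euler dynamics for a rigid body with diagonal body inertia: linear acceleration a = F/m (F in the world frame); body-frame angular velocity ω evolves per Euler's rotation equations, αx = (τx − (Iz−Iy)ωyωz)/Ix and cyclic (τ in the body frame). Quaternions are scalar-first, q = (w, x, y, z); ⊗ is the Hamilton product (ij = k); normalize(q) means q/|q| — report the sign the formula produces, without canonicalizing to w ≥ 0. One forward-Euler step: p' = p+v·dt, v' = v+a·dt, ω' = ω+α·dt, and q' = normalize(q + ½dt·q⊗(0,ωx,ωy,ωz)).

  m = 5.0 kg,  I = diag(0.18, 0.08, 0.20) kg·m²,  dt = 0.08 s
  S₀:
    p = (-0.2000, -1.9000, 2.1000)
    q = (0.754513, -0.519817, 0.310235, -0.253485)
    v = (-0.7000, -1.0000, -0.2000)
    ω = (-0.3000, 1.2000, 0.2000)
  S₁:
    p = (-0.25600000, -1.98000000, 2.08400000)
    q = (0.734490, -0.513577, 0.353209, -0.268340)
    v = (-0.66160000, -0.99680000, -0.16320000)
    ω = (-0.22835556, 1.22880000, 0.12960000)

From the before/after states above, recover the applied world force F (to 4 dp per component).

v₁ − v₀ = (0.03840000, 0.00320000, 0.03680000)
m·(v₁−v₀)/dt = (2.4000, 0.2000, 2.3000)

F = (2.4000, 0.2000, 2.3000)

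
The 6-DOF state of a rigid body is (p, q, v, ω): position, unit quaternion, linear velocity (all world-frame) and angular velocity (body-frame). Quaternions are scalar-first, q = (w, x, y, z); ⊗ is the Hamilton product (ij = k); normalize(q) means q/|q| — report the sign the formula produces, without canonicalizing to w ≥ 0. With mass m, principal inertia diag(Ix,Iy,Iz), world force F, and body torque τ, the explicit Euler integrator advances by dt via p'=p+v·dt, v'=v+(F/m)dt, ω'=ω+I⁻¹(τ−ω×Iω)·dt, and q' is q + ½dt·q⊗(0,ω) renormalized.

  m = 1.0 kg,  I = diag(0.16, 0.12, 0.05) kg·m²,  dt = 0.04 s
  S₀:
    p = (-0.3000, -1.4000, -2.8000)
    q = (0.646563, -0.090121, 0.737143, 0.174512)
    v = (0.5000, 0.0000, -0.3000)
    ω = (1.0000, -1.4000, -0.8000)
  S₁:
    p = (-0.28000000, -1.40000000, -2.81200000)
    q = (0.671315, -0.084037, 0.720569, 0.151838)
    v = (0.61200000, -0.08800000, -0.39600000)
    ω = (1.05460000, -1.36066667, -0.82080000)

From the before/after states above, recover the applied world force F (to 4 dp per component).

F = (2.8000, -2.2000, -2.4000)

velocity change Δv = (0.11200000, -0.08800000, -0.09600000)
m·(v₁−v₀)/dt = (2.8000, -2.2000, -2.4000)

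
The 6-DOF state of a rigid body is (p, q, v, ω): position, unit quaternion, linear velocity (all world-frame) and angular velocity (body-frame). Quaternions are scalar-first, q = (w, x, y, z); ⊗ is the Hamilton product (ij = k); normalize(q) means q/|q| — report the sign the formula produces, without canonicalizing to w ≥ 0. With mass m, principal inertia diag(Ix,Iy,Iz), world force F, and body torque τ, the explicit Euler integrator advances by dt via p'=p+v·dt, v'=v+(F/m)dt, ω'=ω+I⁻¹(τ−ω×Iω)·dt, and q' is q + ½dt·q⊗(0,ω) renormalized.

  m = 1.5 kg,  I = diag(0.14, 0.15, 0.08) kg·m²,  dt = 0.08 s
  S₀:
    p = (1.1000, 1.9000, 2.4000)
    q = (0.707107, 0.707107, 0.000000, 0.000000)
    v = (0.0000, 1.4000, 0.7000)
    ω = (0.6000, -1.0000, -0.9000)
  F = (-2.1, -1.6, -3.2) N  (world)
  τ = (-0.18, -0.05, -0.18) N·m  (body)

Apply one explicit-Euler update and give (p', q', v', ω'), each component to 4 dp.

precession coupling ω×(Iω) = (-0.0630, -0.0324, -0.0060)
α = I⁻¹(τ − ω×Iω) = (-0.8357, -0.1173, -2.1750)
ω + α·dt = (0.5331, -1.0094, -1.0740)
q⊗(0,ω) = (-0.4242642, 0.4242642, -0.0707107, -1.3435033)
q + ½dt·q⊗(0,ω), renormalized = (0.6889, 0.7228, -0.0028, -0.0536)
new position p' = (1.1000, 2.0120, 2.4560)
v' = v + a·dt = (-0.1120, 1.3147, 0.5293)

p' = (1.1000, 2.0120, 2.4560)
q' = (0.6889, 0.7228, -0.0028, -0.0536)
v' = (-0.1120, 1.3147, 0.5293)
ω' = (0.5331, -1.0094, -1.0740)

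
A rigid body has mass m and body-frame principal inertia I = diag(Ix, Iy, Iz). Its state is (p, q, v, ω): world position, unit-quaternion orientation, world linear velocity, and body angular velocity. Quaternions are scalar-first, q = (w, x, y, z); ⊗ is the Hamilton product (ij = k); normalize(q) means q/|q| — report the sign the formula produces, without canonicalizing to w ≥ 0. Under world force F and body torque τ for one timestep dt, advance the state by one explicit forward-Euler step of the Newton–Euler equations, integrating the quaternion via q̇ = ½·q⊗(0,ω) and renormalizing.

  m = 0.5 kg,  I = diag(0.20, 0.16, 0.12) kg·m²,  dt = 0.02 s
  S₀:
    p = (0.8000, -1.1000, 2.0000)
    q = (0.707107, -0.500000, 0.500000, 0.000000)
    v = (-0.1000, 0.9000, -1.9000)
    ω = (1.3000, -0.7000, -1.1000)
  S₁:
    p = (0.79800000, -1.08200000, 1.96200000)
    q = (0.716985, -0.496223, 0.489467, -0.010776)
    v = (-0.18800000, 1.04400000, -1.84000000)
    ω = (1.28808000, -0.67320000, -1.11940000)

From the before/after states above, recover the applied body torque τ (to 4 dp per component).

τ = (-0.1500, 0.1000, -0.0800)

rate change Δω = (-0.01192000, 0.02680000, -0.01940000)
gyro term ω₀×Iω₀ = (-0.0308, -0.1144, 0.0364)
I·α + gyro = (-0.1500, 0.1000, -0.0800)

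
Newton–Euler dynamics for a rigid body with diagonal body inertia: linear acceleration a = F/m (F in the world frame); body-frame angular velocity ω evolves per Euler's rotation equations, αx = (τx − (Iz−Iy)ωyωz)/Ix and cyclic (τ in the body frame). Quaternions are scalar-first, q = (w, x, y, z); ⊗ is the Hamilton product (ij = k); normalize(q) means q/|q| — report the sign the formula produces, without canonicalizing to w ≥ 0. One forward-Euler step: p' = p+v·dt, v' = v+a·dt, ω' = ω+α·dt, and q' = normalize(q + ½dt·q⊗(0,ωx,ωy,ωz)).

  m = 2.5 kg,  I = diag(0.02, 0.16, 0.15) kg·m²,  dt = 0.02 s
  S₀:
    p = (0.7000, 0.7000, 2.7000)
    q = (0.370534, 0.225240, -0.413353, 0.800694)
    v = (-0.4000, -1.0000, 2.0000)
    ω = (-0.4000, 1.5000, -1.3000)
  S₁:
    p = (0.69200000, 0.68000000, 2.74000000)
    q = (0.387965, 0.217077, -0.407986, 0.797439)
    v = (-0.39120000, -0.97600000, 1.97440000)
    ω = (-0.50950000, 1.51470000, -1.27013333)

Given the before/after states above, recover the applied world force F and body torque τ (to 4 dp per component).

rate change Δω = (-0.10950000, 0.01470000, 0.02986667)
gyro term ω₀×Iω₀ = (0.0195, -0.0676, -0.0840)
I·α + gyro = (-0.0900, 0.0500, 0.1400)
v₁ − v₀ = (0.00880000, 0.02400000, -0.02560000)
applied force F = (1.1000, 3.0000, -3.2000)

F = (1.1000, 3.0000, -3.2000)
τ = (-0.0900, 0.0500, 0.1400)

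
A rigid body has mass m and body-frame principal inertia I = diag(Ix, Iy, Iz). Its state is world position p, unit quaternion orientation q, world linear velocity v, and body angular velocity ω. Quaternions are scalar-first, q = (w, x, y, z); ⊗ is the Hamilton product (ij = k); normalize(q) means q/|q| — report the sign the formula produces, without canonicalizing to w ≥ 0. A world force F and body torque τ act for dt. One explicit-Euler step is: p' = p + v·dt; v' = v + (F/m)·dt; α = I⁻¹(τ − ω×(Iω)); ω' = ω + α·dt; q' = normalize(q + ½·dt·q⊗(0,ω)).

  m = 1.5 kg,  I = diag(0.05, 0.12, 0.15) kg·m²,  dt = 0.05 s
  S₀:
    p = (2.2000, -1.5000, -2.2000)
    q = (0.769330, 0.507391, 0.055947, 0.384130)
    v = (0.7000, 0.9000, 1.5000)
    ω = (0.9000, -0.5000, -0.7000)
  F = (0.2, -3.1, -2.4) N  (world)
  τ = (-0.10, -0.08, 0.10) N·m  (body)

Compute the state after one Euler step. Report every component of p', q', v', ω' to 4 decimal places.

p' = p + v·dt = (2.2350, -1.4550, -2.1250)
v' = v + a·dt = (0.7067, 0.7967, 1.4200)
precession coupling ω×(Iω) = (0.0105, 0.0630, -0.0315)
angular accel α = (-2.2100, -1.1917, 0.8767)
new body rate ω' = (0.7895, -0.5596, -0.6562)
Hamilton product q⊗(0,ω) = (-0.1597874, 0.8452991, 0.3162257, -0.8425788)
updated quaternion q' = (0.7650, 0.5283, 0.0638, 0.3629)

p' = (2.2350, -1.4550, -2.1250)
q' = (0.7650, 0.5283, 0.0638, 0.3629)
v' = (0.7067, 0.7967, 1.4200)
ω' = (0.7895, -0.5596, -0.6562)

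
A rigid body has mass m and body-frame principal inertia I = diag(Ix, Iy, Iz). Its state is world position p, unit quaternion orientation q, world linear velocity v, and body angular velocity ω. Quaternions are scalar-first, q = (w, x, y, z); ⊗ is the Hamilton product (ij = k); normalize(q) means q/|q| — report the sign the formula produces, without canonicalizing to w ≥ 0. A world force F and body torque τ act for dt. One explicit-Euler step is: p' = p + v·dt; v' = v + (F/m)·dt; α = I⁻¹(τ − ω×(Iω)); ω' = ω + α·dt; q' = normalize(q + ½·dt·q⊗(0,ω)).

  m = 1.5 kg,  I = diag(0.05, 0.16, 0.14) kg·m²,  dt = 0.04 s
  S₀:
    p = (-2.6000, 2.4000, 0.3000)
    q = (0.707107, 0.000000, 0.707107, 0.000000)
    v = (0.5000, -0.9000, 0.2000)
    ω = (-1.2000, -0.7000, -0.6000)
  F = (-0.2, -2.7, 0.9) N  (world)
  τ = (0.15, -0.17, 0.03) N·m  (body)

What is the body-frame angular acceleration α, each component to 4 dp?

precession coupling ω×(Iω) = (-0.0084, -0.0648, 0.0924)
(τ − ω×Iω)/I = (3.1680, -0.6575, -0.4457)

α = (3.1680, -0.6575, -0.4457)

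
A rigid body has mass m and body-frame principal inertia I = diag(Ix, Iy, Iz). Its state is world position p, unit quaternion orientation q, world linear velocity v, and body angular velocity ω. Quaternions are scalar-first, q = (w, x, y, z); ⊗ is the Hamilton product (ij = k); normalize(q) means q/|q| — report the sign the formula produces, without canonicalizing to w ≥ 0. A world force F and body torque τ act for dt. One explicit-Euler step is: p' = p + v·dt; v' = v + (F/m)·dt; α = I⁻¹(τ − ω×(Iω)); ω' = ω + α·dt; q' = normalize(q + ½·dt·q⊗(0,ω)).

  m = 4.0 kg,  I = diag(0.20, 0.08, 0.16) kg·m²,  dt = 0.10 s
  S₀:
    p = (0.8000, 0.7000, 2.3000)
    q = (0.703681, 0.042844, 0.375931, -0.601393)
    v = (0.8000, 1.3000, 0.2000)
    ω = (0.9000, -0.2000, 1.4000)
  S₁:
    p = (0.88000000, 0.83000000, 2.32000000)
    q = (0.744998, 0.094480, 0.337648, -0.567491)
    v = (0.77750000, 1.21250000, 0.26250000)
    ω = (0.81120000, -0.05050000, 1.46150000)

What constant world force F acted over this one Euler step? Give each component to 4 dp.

F = (-0.9000, -3.5000, 2.5000)

velocity change Δv = (-0.02250000, -0.08750000, 0.06250000)
m·(v₁−v₀)/dt = (-0.9000, -3.5000, 2.5000)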